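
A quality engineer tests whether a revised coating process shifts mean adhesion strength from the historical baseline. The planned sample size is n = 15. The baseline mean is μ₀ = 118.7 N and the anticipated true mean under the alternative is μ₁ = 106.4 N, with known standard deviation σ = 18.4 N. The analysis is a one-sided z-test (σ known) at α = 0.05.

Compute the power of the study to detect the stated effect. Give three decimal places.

Standardized effect: d = |μ₁ − μ₀| / σ = |106.4 − 118.7| / 18.4 = 0.6685
Noncentrality parameter: δ = d·√n = 0.6685 × √15 = 2.5890
Critical value for a one-sided test at α = 0.05: z_α = 1.645.
Power = Φ(δ − 1.645) = Φ(0.944) = 0.8275.

Power ≈ 0.827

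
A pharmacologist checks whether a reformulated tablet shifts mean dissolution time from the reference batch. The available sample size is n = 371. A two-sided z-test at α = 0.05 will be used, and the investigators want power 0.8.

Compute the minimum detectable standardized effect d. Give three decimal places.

d ≈ 0.145

Required noncentrality: δ = z_{0.025} + z_{0.20} = 1.960 + 0.842 = 2.802.
(The second rejection-region term Φ(−δ − z_{α/2}) is negligible and dropped.)
δ = d·√n ⇒ d = δ/√n = 2.802/√371 = 0.1455.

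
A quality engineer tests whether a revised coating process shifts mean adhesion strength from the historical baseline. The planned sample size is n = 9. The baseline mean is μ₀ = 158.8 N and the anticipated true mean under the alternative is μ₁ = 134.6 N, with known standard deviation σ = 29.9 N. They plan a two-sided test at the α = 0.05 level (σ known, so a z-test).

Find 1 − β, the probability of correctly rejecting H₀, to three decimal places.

Power ≈ 0.680

Standardized effect: d = |μ₁ − μ₀| / σ = |134.6 − 158.8| / 29.9 = 0.8094
Noncentrality parameter: δ = d·√n = 0.8094 × √9 = 2.4281
Critical value for a two-sided test at α = 0.05: z_{α/2} = 1.960.
Power = Φ(δ − 1.960) + Φ(−δ − 1.960) = Φ(0.468) + Φ(-4.388) = 0.6802 + 0.0000 = 0.6802.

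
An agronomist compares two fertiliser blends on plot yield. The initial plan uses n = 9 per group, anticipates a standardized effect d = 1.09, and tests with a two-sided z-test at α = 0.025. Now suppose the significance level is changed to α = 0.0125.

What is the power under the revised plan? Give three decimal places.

Power ≈ 0.426

δ = d·√(n/2) = 1.09 × √(9/2) = 2.3122 (unchanged). New critical value: z_{0.0063} = 2.498.
Revised power = Φ(δ − 2.498) + Φ(−δ − 2.498) = Φ(-0.185) + Φ(-4.810) = 0.4264 + 0.0000 = 0.4264.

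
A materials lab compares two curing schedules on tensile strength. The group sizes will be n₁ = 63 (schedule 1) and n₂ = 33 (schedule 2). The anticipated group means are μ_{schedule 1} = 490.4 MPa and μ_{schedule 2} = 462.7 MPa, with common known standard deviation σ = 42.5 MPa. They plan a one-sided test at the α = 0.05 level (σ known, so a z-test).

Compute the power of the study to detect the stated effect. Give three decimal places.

Standardized effect: d = |μ_{schedule 1} − μ_{schedule 2}| / σ = |490.4 − 462.7| / 42.5 = 0.6518
Noncentrality parameter: δ = d / √(1/n₁ + 1/n₂) = 0.6518 / √(1/63 + 1/33) = 3.0331
Critical value for a one-sided test at α = 0.05: z_α = 1.645.
Power = Φ(δ − 1.645) = Φ(1.388) = 0.9175.

Power ≈ 0.917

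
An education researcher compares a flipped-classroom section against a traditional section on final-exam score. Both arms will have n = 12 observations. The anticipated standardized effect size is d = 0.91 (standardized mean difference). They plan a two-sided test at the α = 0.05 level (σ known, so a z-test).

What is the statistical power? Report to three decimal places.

Power ≈ 0.606

Noncentrality parameter: δ = d·√(n/2) = 0.91 × √(12/2) = 2.2290
Critical value for a two-sided test at α = 0.05: z_{α/2} = 1.960.
Power = Φ(δ − 1.960) + Φ(−δ − 1.960) = Φ(0.269) + Φ(-4.189) = 0.6061 + 0.0000 = 0.6061.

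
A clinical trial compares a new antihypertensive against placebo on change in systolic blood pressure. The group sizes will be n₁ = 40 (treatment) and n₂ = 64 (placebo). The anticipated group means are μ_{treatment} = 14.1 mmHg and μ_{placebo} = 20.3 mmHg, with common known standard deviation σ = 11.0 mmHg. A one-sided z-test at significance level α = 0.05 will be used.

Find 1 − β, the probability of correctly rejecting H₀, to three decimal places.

Power ≈ 0.875

Standardized effect: d = |μ_{treatment} − μ_{placebo}| / σ = |14.1 − 20.3| / 11.0 = 0.5636
Noncentrality parameter: δ = d / √(1/n₁ + 1/n₂) = 0.5636 / √(1/40 + 1/64) = 2.7964
One-sided α = 0.05 → critical value z_{0.05} = 1.645.
Power = Φ(δ − 1.645) = Φ(1.152) = 0.8753.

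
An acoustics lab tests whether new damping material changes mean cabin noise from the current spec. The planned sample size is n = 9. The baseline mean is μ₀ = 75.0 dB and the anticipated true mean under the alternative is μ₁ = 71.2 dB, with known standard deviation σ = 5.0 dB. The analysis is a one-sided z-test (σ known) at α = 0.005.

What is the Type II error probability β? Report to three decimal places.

Standardized effect: d = |μ₁ − μ₀| / σ = |71.2 − 75.0| / 5.0 = 0.7600
Noncentrality parameter: δ = d·√n = 0.7600 × √9 = 2.2800
One-sided α = 0.005 → critical value z_{0.005} = 2.576.
Power = P(Z > 2.576 − δ) = Φ(-0.296) = 0.3837.
Type II error: β = 1 − power = 1 − 0.3837 = 0.6163.

β ≈ 0.616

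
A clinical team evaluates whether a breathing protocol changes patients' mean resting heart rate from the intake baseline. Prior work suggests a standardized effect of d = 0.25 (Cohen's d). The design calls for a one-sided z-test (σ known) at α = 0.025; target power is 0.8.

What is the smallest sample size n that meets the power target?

n = 126

For power 0.8 need Φ(δ − z_{0.025}) = 0.8, so δ = z_{0.025} + z_{0.20} = 1.960 + 0.842 = 2.802.
δ = d·√n ⇒ n = (δ/d)² = (2.802 / 0.25)² = 125.58.
Rounding up, n = 126.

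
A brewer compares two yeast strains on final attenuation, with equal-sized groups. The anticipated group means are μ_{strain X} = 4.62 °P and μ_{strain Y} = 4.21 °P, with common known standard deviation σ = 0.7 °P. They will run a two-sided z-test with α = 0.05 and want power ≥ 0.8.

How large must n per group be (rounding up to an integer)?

Standardized effect: d = |μ_{strain X} − μ_{strain Y}| / σ = |4.62 − 4.21| / 0.7 = 0.5857
Set Φ(δ − 1.960) = 0.8; then δ − 1.960 = Φ⁻¹(0.8) = 0.842, giving δ = 2.802.
(The Φ(−δ − z_{α/2}) term is vanishingly small for δ > 0 and is dropped in the standard sample-size formula.)
δ = d·√(n/2) ⇒ n = 2(δ/d)² = 2 × (2.802 / 0.5857)² = 45.76.
Round up to the next whole unit.

n = 46 per group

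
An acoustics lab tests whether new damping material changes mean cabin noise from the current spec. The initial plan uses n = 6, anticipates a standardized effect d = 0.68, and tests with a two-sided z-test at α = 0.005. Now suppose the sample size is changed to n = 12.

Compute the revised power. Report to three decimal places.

With n = 12: δ = d·√n = 0.68 × √12 = 2.3556. Critical value z_{0.0025} = 2.807.
Revised power = Φ(δ − 2.807) + Φ(−δ − 2.807) = Φ(-0.451) + Φ(-5.163) = 0.3258 + 0.0000 = 0.3258.

Power ≈ 0.326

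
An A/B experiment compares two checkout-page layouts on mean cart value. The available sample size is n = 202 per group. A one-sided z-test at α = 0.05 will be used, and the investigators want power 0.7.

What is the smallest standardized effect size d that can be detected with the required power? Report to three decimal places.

d ≈ 0.216

Need Φ(δ − 1.645) = 0.7, so δ = 1.645 + 0.524 = 2.169.
δ = d·√(n/2) ⇒ d = δ/√(n/2) = 2.169/√(202/2) = 0.2158.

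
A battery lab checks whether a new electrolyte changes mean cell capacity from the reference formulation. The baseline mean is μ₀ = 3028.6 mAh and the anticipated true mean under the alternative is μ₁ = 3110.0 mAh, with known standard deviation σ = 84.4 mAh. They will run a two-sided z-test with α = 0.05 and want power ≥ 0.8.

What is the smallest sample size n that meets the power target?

n = 9

Standardized effect: d = |μ₁ − μ₀| / σ = |3110.0 − 3028.6| / 84.4 = 0.9645
Set Φ(δ − 1.960) = 0.8; then δ − 1.960 = Φ⁻¹(0.8) = 0.842, giving δ = 2.802.
(Ignoring the negligible lower-tail rejection probability gives the usual closed-form inversion.)
δ = d·√n ⇒ n = (δ/d)² = (2.802 / 0.9645)² = 8.44.
Round up to the next whole unit.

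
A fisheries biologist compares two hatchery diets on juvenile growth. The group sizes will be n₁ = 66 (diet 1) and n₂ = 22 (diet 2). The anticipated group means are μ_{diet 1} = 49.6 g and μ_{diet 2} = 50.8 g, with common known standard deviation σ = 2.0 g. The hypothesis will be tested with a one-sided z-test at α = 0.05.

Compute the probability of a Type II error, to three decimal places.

β ≈ 0.214

Standardized effect: d = |μ_{diet 1} − μ_{diet 2}| / σ = |49.6 − 50.8| / 2.0 = 0.6000
Noncentrality parameter: λ = d / √(1/n₁ + 1/n₂) = 0.6000 / √(1/66 + 1/22) = 2.4372
Critical value for a one-sided test at α = 0.05: z_α = 1.645.
Power = P(Z > 1.645 − λ) = Φ(0.792) = 0.7859.
Type II error: β = 1 − power = 1 − 0.7859 = 0.2141.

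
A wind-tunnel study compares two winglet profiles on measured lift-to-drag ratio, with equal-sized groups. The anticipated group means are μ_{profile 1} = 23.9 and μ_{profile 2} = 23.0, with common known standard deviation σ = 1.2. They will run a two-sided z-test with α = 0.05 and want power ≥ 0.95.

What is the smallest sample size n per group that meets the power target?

Standardized effect: d = |μ_{profile 1} − μ_{profile 2}| / σ = |23.9 − 23.0| / 1.2 = 0.7500
Set Φ(δ − 1.960) = 0.95; then δ − 1.960 = Φ⁻¹(0.95) = 1.645, giving δ = 3.605.
(The Φ(−δ − z_{α/2}) term is vanishingly small for δ > 0 and is dropped in the standard sample-size formula.)
δ = d·√(n/2) ⇒ n = 2(δ/d)² = 2 × (3.605 / 0.7500)² = 46.20.
Round up to the next whole unit.

n = 47 per group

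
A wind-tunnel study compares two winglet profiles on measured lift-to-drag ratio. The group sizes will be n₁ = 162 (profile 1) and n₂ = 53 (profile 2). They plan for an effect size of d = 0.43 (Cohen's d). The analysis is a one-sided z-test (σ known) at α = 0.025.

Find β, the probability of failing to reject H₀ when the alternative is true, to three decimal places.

Noncentrality parameter: δ = d / √(1/n₁ + 1/n₂) = 0.43 / √(1/162 + 1/53) = 2.7173
Critical value for a one-sided test at α = 0.025: z_α = 1.960.
Power = Φ(δ − 1.960) = Φ(0.757) = 0.7756.
Type II error: β = 1 − power = 1 − 0.7756 = 0.2244.

β ≈ 0.224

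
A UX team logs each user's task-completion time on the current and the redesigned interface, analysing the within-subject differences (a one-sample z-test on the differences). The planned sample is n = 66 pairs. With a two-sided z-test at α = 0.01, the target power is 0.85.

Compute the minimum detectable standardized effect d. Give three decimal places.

Required noncentrality: δ = z_{0.005} + z_{0.15} = 2.576 + 1.036 = 3.612.
(Lower-tail contribution to power is negligible for δ > 0.)
δ = d·√n ⇒ d = δ/√n = 3.612/√66 = 0.4446.

d ≈ 0.445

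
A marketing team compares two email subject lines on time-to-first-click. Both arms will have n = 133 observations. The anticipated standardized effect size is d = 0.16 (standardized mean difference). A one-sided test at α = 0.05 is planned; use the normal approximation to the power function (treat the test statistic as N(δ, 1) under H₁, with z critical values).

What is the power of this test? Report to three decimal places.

Power ≈ 0.367

Noncentrality parameter: δ = d·√(n/2) = 0.16 × √(133/2) = 1.3048
Critical value for a one-sided test at α = 0.05: z_α = 1.645.
Power = Φ(δ − 1.645) = Φ(-0.340) = 0.3669.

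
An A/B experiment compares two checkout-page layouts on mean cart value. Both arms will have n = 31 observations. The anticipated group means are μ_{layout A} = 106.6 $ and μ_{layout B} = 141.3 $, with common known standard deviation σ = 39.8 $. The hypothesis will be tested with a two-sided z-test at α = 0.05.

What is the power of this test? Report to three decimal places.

Standardized effect: d = |μ_{layout A} − μ_{layout B}| / σ = |106.6 − 141.3| / 39.8 = 0.8719
Noncentrality parameter: δ = d·√(n/2) = 0.8719 × √(31/2) = 3.4325
Two-sided α = 0.05 → critical value z_{0.025} = 1.960.
Power = Φ(δ − 1.960) + Φ(−δ − 1.960) = Φ(1.473) + Φ(-5.392) = 0.9296 + 0.0000 = 0.9296.

Power ≈ 0.930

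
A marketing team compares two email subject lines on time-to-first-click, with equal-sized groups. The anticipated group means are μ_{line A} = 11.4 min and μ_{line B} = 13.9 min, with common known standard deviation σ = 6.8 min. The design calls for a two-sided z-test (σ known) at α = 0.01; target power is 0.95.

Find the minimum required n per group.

Standardized effect: d = |μ_{line A} − μ_{line B}| / σ = |11.4 − 13.9| / 6.8 = 0.3676
For power 0.95 need Φ(δ − z_{0.005}) = 0.95, so δ = z_{0.005} + z_{0.05} = 2.576 + 1.645 = 4.221.
(The Φ(−δ − z_{α/2}) term is vanishingly small for δ > 0 and is dropped in the standard sample-size formula.)
δ = d·√(n/2) ⇒ n = 2(δ/d)² = 2 × (4.221 / 0.3676)² = 263.59.
Rounding up, n = 264 per group.

n = 264 per group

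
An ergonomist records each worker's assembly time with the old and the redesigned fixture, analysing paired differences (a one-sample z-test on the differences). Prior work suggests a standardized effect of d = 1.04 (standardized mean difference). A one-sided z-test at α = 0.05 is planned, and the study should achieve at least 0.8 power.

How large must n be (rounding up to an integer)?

n = 6

Set Φ(δ − 1.645) = 0.8; then δ − 1.645 = Φ⁻¹(0.8) = 0.842, giving δ = 2.486.
δ = d·√n ⇒ n = (δ/d)² = (2.486 / 1.04)² = 5.72.
Rounding up, n = 6.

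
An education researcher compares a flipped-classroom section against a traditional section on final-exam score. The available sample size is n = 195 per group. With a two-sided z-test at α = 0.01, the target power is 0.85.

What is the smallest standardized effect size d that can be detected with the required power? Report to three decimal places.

d ≈ 0.366

Required noncentrality: δ = z_{0.005} + z_{0.15} = 2.576 + 1.036 = 3.612.
(Lower-tail contribution to power is negligible for δ > 0.)
δ = d·√(n/2) ⇒ d = δ/√(n/2) = 3.612/√(195/2) = 0.3658.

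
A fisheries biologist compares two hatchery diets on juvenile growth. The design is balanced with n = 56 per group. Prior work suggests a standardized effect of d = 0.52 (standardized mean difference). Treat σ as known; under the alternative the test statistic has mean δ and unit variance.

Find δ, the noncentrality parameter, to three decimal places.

The noncentrality parameter scales effect size by the design's sample-size factor: δ = d·√(n/2) = 0.52 × √(56/2) = 2.7516

δ ≈ 2.752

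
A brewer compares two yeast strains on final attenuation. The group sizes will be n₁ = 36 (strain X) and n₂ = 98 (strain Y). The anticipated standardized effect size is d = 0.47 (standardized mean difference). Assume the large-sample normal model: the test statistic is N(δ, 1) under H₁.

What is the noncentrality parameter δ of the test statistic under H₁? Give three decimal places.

δ ≈ 2.412

The noncentrality parameter scales effect size by the design's sample-size factor: δ = d / √(1/n₁ + 1/n₂) = 0.47 / √(1/36 + 1/98) = 2.4116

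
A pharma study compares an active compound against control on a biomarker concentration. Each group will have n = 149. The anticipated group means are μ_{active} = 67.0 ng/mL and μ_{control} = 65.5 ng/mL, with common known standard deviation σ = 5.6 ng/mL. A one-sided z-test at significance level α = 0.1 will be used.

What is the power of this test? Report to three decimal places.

Power ≈ 0.849

Standardized effect: d = |μ_{active} − μ_{control}| / σ = |67.0 − 65.5| / 5.6 = 0.2679
Noncentrality parameter: δ = d·√(n/2) = 0.2679 × √(149/2) = 2.3120
Critical value for a one-sided test at α = 0.1: z_α = 1.282.
Power = Φ(δ − 1.282) = Φ(1.030) = 0.8486.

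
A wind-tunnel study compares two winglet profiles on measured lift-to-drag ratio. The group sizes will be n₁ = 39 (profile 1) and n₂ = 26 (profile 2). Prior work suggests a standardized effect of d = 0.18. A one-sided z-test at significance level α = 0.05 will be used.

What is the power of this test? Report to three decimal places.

Noncentrality parameter: δ = d / √(1/n₁ + 1/n₂) = 0.18 / √(1/39 + 1/26) = 0.7109
Critical value for a one-sided test at α = 0.05: z_α = 1.645.
Power = P(Z > 1.645 − δ) = Φ(-0.934) = 0.1752.

Power ≈ 0.175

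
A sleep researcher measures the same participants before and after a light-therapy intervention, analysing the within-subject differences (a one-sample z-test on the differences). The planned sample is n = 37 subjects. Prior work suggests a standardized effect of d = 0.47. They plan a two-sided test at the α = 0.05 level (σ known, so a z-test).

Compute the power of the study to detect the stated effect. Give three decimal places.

Power ≈ 0.816

Noncentrality parameter: δ = d·√n = 0.47 × √37 = 2.8589
Critical value for a two-sided test at α = 0.05: z_{α/2} = 1.960.
Power = Φ(δ − 1.960) + Φ(−δ − 1.960) = Φ(0.899) + Φ(-4.819) = 0.8157 + 0.0000 = 0.8157.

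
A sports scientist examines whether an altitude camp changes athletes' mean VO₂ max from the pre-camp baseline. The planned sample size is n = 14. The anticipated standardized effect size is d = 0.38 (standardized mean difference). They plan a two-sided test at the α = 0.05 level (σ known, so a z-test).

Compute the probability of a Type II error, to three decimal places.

Noncentrality parameter: δ = d·√n = 0.38 × √14 = 1.4218
Two-sided α = 0.05 → critical value z_{0.025} = 1.960.
Power = Φ(δ − 1.960) + Φ(−δ − 1.960) = Φ(-0.538) + Φ(-3.382) = 0.2952 + 0.0004 = 0.2956.
Type II error: β = 1 − power = 1 − 0.2956 = 0.7044.

β ≈ 0.704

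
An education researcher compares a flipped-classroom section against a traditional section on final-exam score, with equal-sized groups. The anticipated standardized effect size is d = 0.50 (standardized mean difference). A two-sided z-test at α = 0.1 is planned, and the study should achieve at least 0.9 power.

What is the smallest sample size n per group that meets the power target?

n = 69 per group

Set Φ(δ − 1.645) = 0.9; then δ − 1.645 = Φ⁻¹(0.9) = 1.282, giving δ = 2.926.
(The Φ(−δ − z_{α/2}) term is vanishingly small for δ > 0 and is dropped in the standard sample-size formula.)
δ = d·√(n/2) ⇒ n = 2(δ/d)² = 2 × (2.926 / 0.50)² = 68.51.
Rounding up, n = 69 per group.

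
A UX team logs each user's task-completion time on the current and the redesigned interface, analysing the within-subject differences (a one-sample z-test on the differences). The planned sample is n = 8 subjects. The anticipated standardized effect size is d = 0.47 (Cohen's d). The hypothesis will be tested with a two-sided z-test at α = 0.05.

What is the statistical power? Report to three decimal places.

Noncentrality parameter: δ = d·√n = 0.47 × √8 = 1.3294
Critical value for a two-sided test at α = 0.05: z_{α/2} = 1.960.
Power = Φ(δ − 1.960) + Φ(−δ − 1.960) = Φ(-0.631) + Φ(-3.289) = 0.2641 + 0.0005 = 0.2647.

Power ≈ 0.265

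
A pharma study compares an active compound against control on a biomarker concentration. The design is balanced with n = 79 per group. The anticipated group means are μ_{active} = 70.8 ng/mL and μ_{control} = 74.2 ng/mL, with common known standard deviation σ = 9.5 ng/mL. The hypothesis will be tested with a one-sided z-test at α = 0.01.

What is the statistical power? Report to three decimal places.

Power ≈ 0.469

Standardized effect: d = |μ_{active} − μ_{control}| / σ = |70.8 − 74.2| / 9.5 = 0.3579
Noncentrality parameter: δ = d·√(n/2) = 0.3579 × √(79/2) = 2.2493
One-sided α = 0.01 → critical value z_{0.01} = 2.326.
Power = Φ(δ − 2.326) = Φ(-0.077) = 0.4693.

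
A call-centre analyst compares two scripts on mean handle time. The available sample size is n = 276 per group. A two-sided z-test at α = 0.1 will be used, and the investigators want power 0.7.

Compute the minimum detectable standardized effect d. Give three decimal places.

Required noncentrality: δ = z_{0.05} + z_{0.30} = 1.645 + 0.524 = 2.169.
(Lower-tail contribution to power is negligible for δ > 0.)
δ = d·√(n/2) ⇒ d = δ/√(n/2) = 2.169/√(276/2) = 0.1847.

d ≈ 0.185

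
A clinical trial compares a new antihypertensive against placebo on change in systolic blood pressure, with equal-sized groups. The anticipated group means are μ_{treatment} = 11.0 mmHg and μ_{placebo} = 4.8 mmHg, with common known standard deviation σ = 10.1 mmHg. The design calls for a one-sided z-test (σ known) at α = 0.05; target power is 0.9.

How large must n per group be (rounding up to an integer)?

n = 46 per group

Standardized effect: d = |μ_{treatment} − μ_{placebo}| / σ = |11.0 − 4.8| / 10.1 = 0.6139
For power 0.9 need Φ(δ − z_{0.05}) = 0.9, so δ = z_{0.05} + z_{0.10} = 1.645 + 1.282 = 2.926.
δ = d·√(n/2) ⇒ n = 2(δ/d)² = 2 × (2.926 / 0.6139)² = 45.45.
Rounding up, n = 46 per group.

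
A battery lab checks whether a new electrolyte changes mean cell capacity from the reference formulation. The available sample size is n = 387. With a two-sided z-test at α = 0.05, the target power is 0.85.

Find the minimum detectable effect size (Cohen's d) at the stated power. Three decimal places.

d ≈ 0.152

Required noncentrality: δ = z_{0.025} + z_{0.15} = 1.960 + 1.036 = 2.996.
(The second rejection-region term Φ(−δ − z_{α/2}) is negligible and dropped.)
δ = d·√n ⇒ d = δ/√n = 2.996/√387 = 0.1523.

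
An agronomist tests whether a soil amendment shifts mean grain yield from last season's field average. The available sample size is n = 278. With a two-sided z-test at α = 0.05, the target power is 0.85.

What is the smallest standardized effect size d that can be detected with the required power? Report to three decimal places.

Need Φ(δ − 1.960) = 0.85, so δ = 1.960 + 1.036 = 2.996.
(The second rejection-region term Φ(−δ − z_{α/2}) is negligible and dropped.)
δ = d·√n ⇒ d = δ/√n = 2.996/√278 = 0.1797.

d ≈ 0.180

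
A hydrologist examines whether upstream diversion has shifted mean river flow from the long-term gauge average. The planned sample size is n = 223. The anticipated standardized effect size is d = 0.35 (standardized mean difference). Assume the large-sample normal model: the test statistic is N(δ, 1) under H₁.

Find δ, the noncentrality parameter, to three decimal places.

δ = d·√n = 0.35 × √223 = 5.2266

δ ≈ 5.227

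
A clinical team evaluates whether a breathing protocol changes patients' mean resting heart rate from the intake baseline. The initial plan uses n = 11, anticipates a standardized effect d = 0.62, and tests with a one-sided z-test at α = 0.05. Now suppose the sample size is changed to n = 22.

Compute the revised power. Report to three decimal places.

Power ≈ 0.897

With n = 22: δ = d·√n = 0.62 × √22 = 2.9081. Critical value z_{0.05} = 1.645.
Revised power = Φ(δ − 1.645) = Φ(1.263) = 0.8967.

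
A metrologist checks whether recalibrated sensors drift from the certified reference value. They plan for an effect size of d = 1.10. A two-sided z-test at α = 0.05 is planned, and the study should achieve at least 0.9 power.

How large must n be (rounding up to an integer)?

n = 9

Set Φ(δ − 1.960) = 0.9; then δ − 1.960 = Φ⁻¹(0.9) = 1.282, giving δ = 3.242.
(The Φ(−δ − z_{α/2}) term is vanishingly small for δ > 0 and is dropped in the standard sample-size formula.)
δ = d·√n ⇒ n = (δ/d)² = (3.242 / 1.10)² = 8.68.
Round up to the next whole unit.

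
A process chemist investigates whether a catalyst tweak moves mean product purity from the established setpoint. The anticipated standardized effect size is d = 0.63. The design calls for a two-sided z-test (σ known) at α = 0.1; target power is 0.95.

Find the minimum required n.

For power 0.95 need Φ(δ − z_{0.05}) = 0.95, so δ = z_{0.05} + z_{0.05} = 1.645 + 1.645 = 3.290.
(For δ > 0 the lower-tail rejection region contributes negligibly to power, so the one-term inversion is standard.)
δ = d·√n ⇒ n = (δ/d)² = (3.290 / 0.63)² = 27.27.
Rounding up, n = 28.

n = 28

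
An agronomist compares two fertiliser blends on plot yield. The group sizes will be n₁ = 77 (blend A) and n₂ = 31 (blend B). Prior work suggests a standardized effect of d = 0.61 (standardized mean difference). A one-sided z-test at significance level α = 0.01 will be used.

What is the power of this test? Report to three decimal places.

Power ≈ 0.706

Noncentrality parameter: δ = d / √(1/n₁ + 1/n₂) = 0.61 / √(1/77 + 1/31) = 2.8678
Critical value for a one-sided test at α = 0.01: z_α = 2.326.
Power = Φ(δ − 2.326) = Φ(0.541) = 0.7059.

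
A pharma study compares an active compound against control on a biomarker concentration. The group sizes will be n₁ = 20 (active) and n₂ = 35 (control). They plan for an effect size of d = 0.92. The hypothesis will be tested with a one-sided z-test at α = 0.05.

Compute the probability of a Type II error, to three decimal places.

β ≈ 0.051

Noncentrality parameter: λ = d / √(1/n₁ + 1/n₂) = 0.92 / √(1/20 + 1/35) = 3.2821
One-sided α = 0.05 → critical value z_{0.05} = 1.645.
Power = P(Z > 1.645 − λ) = Φ(1.637) = 0.9492.
Type II error: β = 1 − power = 1 − 0.9492 = 0.0508.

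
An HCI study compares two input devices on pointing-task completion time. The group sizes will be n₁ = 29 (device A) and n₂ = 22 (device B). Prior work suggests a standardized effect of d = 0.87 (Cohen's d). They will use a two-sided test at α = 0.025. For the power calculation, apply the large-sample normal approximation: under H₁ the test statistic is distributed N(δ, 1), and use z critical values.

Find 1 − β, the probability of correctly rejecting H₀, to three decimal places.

Power ≈ 0.798

Noncentrality parameter: δ = d / √(1/n₁ + 1/n₂) = 0.87 / √(1/29 + 1/22) = 3.0771
Two-sided α = 0.025 → critical value z_{0.0125} = 2.241.
Power = Φ(δ − 2.241) + Φ(−δ − 2.241) = Φ(0.836) + Φ(-5.319) = 0.7983 + 0.0000 = 0.7983.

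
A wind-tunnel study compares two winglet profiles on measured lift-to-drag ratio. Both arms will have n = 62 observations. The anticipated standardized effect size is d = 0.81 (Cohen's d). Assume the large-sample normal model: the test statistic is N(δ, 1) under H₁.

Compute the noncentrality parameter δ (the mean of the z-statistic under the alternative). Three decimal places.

δ = d·√(n/2) = 0.81 × √(62/2) = 4.5099

δ ≈ 4.510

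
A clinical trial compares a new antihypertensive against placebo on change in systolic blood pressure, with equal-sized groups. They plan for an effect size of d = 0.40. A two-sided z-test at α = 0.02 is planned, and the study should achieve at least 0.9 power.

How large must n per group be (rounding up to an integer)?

n = 163 per group

Set Φ(δ − 2.326) = 0.9; then δ − 2.326 = Φ⁻¹(0.9) = 1.282, giving δ = 3.608.
(For δ > 0 the lower-tail rejection region contributes negligibly to power, so the one-term inversion is standard.)
δ = d·√(n/2) ⇒ n = 2(δ/d)² = 2 × (3.608 / 0.40)² = 162.71.
Rounding up, n = 163 per group.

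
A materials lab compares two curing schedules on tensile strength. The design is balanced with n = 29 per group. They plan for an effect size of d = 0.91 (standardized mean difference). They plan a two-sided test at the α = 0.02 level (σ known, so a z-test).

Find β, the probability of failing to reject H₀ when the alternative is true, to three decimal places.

β ≈ 0.127

Noncentrality parameter: δ = d·√(n/2) = 0.91 × √(29/2) = 3.4652
Two-sided α = 0.02 → critical value z_{0.01} = 2.326.
Power = Φ(δ − 2.326) + Φ(−δ − 2.326) = Φ(1.139) + Φ(-5.792) = 0.8726 + 0.0000 = 0.8726.
Type II error: β = 1 − power = 1 − 0.8726 = 0.1274.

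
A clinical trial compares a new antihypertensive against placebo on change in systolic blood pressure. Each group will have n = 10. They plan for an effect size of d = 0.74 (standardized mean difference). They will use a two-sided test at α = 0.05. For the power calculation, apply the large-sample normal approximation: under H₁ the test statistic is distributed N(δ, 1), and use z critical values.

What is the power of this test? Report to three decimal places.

Power ≈ 0.380

Noncentrality parameter: δ = d·√(n/2) = 0.74 × √(10/2) = 1.6547
Critical value for a two-sided test at α = 0.05: z_{α/2} = 1.960.
Power = Φ(δ − 1.960) + Φ(−δ − 1.960) = Φ(-0.305) + Φ(-3.615) = 0.3801 + 0.0002 = 0.3802.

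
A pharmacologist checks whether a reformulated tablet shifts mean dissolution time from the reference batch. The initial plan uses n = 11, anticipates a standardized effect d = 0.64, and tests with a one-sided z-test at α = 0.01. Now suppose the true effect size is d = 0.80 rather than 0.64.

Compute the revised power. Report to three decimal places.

With d = 0.80: δ = d·√n = 0.80 × √11 = 2.6533. Critical value z_{0.01} = 2.326.
Revised power = Φ(δ − 2.326) = Φ(0.327) = 0.6281.

Power ≈ 0.628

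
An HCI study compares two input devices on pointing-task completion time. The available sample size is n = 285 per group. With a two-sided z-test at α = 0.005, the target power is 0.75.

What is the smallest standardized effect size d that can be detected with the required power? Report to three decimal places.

d ≈ 0.292

Need Φ(δ − 2.807) = 0.75, so δ = 2.807 + 0.674 = 3.482.
(The second rejection-region term Φ(−δ − z_{α/2}) is negligible and dropped.)
δ = d·√(n/2) ⇒ d = δ/√(n/2) = 3.482/√(285/2) = 0.2916.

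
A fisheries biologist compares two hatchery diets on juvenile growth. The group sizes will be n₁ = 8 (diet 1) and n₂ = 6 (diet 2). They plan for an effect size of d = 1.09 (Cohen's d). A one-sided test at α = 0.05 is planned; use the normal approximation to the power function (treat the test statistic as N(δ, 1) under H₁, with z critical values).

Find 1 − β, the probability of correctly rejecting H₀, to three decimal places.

Noncentrality parameter: λ = d / √(1/n₁ + 1/n₂) = 1.09 / √(1/8 + 1/6) = 2.0183
Critical value for a one-sided test at α = 0.05: z_α = 1.645.
Power = Φ(λ − 1.645) = Φ(0.373) = 0.6456.

Power ≈ 0.646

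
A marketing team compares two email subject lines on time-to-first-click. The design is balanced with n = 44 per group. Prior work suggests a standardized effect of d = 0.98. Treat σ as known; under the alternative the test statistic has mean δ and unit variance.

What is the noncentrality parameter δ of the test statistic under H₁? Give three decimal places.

δ ≈ 4.597

The noncentrality parameter scales effect size by the design's sample-size factor: δ = d·√(n/2) = 0.98 × √(44/2) = 4.5966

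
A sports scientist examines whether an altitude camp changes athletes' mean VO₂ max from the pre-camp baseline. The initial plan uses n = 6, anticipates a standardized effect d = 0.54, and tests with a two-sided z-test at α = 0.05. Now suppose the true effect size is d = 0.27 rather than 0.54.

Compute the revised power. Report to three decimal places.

With d = 0.27: δ = d·√n = 0.27 × √6 = 0.6614. Critical value z_{0.025} = 1.960.
Revised power = Φ(δ − 1.960) + Φ(−δ − 1.960) = Φ(-1.299) + Φ(-2.621) = 0.0970 + 0.0044 = 0.1014.

Power ≈ 0.101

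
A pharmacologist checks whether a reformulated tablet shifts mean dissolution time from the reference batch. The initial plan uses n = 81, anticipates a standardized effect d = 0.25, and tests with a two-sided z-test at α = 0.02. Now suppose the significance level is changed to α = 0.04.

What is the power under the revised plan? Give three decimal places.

Power ≈ 0.578

δ = d·√n = 0.25 × √81 = 2.2500 (unchanged). New critical value: z_{0.02} = 2.054.
Revised power = Φ(δ − 2.054) + Φ(−δ − 2.054) = Φ(0.196) + Φ(-4.304) = 0.5778 + 0.0000 = 0.5778.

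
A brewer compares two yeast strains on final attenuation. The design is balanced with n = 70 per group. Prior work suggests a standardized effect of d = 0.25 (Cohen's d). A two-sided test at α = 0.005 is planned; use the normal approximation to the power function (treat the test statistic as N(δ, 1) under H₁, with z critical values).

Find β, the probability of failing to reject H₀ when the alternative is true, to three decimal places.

β ≈ 0.908

Noncentrality parameter: δ = d·√(n/2) = 0.25 × √(70/2) = 1.4790
Two-sided α = 0.005 → critical value z_{0.0025} = 2.807.
Power = Φ(δ − 2.807) + Φ(−δ − 2.807) = Φ(-1.328) + Φ(-4.286) = 0.0921 + 0.0000 = 0.0921.
Type II error: β = 1 − power = 1 − 0.0921 = 0.9079.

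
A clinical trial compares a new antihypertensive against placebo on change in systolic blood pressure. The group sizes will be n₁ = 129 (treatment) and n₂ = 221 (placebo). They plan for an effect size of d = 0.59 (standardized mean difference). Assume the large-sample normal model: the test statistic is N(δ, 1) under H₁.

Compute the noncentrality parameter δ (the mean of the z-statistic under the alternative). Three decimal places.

The noncentrality parameter scales effect size by the design's sample-size factor: δ = d / √(1/n₁ + 1/n₂) = 0.59 / √(1/129 + 1/221) = 5.3249

δ ≈ 5.325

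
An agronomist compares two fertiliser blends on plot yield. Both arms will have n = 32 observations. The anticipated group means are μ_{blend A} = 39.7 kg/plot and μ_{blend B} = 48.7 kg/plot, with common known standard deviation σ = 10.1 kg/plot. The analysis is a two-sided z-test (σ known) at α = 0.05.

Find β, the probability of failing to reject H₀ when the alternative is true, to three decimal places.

β ≈ 0.054

Standardized effect: d = |μ_{blend A} − μ_{blend B}| / σ = |39.7 − 48.7| / 10.1 = 0.8911
Noncentrality parameter: δ = d·√(n/2) = 0.8911 × √(32/2) = 3.5644
Critical value for a two-sided test at α = 0.05: z_{α/2} = 1.960.
Power = Φ(δ − 1.960) + Φ(−δ − 1.960) = Φ(1.604) + Φ(-5.524) = 0.9457 + 0.0000 = 0.9457.
Type II error: β = 1 − power = 1 − 0.9457 = 0.0543.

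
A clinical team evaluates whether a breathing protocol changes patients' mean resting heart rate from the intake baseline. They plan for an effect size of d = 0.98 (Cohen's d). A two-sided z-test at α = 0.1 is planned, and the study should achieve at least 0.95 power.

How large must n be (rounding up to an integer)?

n = 12

Set Φ(δ − 1.645) = 0.95; then δ − 1.645 = Φ⁻¹(0.95) = 1.645, giving δ = 3.290.
(Ignoring the negligible lower-tail rejection probability gives the usual closed-form inversion.)
δ = d·√n ⇒ n = (δ/d)² = (3.290 / 0.98)² = 11.27.
Rounding up, n = 12.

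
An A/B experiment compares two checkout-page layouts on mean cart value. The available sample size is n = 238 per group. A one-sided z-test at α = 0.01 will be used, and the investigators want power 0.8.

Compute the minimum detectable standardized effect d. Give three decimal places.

Required noncentrality: δ = z_{0.01} + z_{0.20} = 2.326 + 0.842 = 3.168.
δ = d·√(n/2) ⇒ d = δ/√(n/2) = 3.168/√(238/2) = 0.2904.

d ≈ 0.290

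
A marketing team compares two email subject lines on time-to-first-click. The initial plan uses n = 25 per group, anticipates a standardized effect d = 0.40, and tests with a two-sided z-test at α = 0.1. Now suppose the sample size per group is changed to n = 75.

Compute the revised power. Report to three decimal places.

With n = 75 per group: δ = d·√(n/2) = 0.40 × √(75/2) = 2.4495. Critical value z_{0.05} = 1.645.
Revised power = Φ(δ − 1.645) + Φ(−δ − 1.645) = Φ(0.805) + Φ(-4.094) = 0.7895 + 0.0000 = 0.7895.

Power ≈ 0.790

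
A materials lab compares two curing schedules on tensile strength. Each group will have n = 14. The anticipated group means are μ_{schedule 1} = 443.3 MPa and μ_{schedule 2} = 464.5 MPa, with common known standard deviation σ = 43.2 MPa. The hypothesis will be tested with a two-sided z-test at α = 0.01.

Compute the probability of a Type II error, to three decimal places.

β ≈ 0.899

Standardized effect: d = |μ_{schedule 1} − μ_{schedule 2}| / σ = |443.3 − 464.5| / 43.2 = 0.4907
Noncentrality parameter: δ = d·√(n/2) = 0.4907 × √(14/2) = 1.2984
Two-sided α = 0.01 → critical value z_{0.005} = 2.576.
Power = Φ(δ − 2.576) + Φ(−δ − 2.576) = Φ(-1.277) + Φ(-3.874) = 0.1007 + 0.0001 = 0.1008.
Type II error: β = 1 − power = 1 − 0.1008 = 0.8992.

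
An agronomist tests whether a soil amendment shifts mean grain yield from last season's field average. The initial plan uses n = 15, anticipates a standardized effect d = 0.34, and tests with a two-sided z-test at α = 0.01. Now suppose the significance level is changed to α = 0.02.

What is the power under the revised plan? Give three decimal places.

δ = d·√n = 0.34 × √15 = 1.3168 (unchanged). New critical value: z_{0.01} = 2.326.
Revised power = Φ(δ − 2.326) + Φ(−δ − 2.326) = Φ(-1.010) + Φ(-3.643) = 0.1564 + 0.0001 = 0.1565.

Power ≈ 0.156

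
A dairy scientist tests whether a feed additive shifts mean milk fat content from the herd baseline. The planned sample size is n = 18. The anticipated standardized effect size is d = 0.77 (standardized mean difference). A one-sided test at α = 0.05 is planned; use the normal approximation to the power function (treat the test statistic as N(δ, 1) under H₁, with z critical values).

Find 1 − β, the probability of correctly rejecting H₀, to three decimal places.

Noncentrality parameter: δ = d·√n = 0.77 × √18 = 3.2668
Critical value for a one-sided test at α = 0.05: z_α = 1.645.
Power = Φ(δ − 1.645) = Φ(1.622) = 0.9476.

Power ≈ 0.948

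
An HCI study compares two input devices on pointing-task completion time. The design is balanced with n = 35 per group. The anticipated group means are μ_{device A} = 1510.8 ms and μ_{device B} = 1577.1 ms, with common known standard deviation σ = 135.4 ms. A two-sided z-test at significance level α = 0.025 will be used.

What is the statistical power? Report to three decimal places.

Standardized effect: d = |μ_{device A} − μ_{device B}| / σ = |1510.8 − 1577.1| / 135.4 = 0.4897
Noncentrality parameter: δ = d·√(n/2) = 0.4897 × √(35/2) = 2.0484
Critical value for a two-sided test at α = 0.025: z_{α/2} = 2.241.
Power = Φ(δ − 2.241) + Φ(−δ − 2.241) = Φ(-0.193) + Φ(-4.290) = 0.4235 + 0.0000 = 0.4235.

Power ≈ 0.423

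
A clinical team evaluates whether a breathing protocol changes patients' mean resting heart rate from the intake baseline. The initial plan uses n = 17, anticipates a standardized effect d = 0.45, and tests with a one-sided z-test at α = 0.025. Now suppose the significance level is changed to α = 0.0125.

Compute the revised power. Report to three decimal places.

δ = d·√n = 0.45 × √17 = 1.8554 (unchanged). New critical value: z_{0.0125} = 2.241.
Revised power = Φ(δ − 2.241) = Φ(-0.386) = 0.3497.

Power ≈ 0.350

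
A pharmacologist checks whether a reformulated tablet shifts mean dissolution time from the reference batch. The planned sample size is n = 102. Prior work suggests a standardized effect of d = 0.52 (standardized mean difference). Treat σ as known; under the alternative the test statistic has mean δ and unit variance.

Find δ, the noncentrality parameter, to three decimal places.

δ ≈ 5.252

The noncentrality parameter scales effect size by the design's sample-size factor: δ = d·√n = 0.52 × √102 = 5.2517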